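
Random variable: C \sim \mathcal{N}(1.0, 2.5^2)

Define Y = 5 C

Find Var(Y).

For Y = aC + b: Var(Y) = a² * Var(C)
Var(C) = 2.5^2 = 6.25
Var(Y) = 5² * 6.25 = 25 * 6.25 = 156.25

156.25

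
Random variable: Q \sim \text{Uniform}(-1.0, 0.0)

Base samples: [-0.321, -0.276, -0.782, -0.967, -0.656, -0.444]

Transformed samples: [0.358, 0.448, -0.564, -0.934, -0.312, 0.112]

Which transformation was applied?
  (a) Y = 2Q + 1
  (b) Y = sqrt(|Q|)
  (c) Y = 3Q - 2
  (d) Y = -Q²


Checking option (a) Y = 2Q + 1:
  Q = -0.321 -> Y = 0.358 ✓
  Q = -0.276 -> Y = 0.448 ✓
  Q = -0.782 -> Y = -0.564 ✓
All samples match this transformation.

(a) 2Q + 1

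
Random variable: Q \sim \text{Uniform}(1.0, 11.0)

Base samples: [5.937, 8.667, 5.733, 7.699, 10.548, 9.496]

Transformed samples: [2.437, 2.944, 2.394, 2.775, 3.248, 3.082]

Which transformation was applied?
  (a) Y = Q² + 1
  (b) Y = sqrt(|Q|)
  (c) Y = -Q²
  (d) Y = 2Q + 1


Checking option (b) Y = sqrt(|Q|):
  Q = 5.937 -> Y = 2.437 ✓
  Q = 8.667 -> Y = 2.944 ✓
  Q = 5.733 -> Y = 2.394 ✓
All samples match this transformation.

(b) sqrt(|Q|)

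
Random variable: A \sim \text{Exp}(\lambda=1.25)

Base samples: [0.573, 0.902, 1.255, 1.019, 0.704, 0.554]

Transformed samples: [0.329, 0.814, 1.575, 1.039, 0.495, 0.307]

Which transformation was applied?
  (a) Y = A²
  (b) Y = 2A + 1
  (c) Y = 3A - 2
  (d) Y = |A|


Checking option (a) Y = A²:
  A = 0.573 -> Y = 0.329 ✓
  A = 0.902 -> Y = 0.814 ✓
  A = 1.255 -> Y = 1.575 ✓
All samples match this transformation.

(a) A²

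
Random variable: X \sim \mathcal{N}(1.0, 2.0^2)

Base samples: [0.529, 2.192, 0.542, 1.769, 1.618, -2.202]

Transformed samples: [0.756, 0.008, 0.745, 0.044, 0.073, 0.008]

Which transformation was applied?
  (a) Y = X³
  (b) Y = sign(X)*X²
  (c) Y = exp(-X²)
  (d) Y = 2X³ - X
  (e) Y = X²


Checking option (c) Y = exp(-X²):
  X = 0.529 -> Y = 0.756 ✓
  X = 2.192 -> Y = 0.008 ✓
  X = 0.542 -> Y = 0.745 ✓
All samples match this transformation.

(c) exp(-X²)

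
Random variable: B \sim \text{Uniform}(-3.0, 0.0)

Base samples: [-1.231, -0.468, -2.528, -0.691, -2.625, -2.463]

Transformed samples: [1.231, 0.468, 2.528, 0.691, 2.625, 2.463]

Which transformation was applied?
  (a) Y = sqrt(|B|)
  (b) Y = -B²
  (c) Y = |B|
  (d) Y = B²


Checking option (c) Y = |B|:
  B = -1.231 -> Y = 1.231 ✓
  B = -0.468 -> Y = 0.468 ✓
  B = -2.528 -> Y = 2.528 ✓
All samples match this transformation.

(c) |B|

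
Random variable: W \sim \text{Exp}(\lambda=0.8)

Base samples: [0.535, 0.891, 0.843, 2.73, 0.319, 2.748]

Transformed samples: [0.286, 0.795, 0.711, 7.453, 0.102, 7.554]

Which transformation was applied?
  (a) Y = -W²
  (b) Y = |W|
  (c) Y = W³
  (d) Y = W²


Checking option (d) Y = W²:
  W = 0.535 -> Y = 0.286 ✓
  W = 0.891 -> Y = 0.795 ✓
  W = 0.843 -> Y = 0.711 ✓
All samples match this transformation.

(d) W²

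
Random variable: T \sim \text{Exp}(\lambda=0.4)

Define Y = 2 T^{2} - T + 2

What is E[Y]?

E[Y] = 2*E[T²] - 1*E[T] + 2
E[T] = 2.5
E[T²] = Var(T) + (E[T])² = 6.25 + 6.25 = 12.5
E[Y] = 2*12.5 - 1*2.5 + 2 = 24.5

24.5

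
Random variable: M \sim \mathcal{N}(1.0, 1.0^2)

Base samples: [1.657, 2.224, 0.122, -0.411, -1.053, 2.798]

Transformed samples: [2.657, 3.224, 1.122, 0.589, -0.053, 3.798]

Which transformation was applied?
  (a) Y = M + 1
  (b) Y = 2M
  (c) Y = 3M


Checking option (a) Y = M + 1:
  M = 1.657 -> Y = 2.657 ✓
  M = 2.224 -> Y = 3.224 ✓
  M = 0.122 -> Y = 1.122 ✓
All samples match this transformation.

(a) M + 1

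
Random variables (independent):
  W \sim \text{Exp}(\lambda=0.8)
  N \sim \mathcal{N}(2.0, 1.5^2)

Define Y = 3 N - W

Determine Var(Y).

For independent RVs: Var(aX + bY) = a²Var(X) + b²Var(Y)
Var(W) = 1.5625
Var(N) = 2.25
Var(Y) = (-1)²*1.5625 + 3²*2.25
= 1*1.5625 + 9*2.25 = 21.8125

21.8125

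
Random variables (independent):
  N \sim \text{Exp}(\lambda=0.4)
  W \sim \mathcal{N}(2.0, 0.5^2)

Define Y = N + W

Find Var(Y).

For independent RVs: Var(aX + bY) = a²Var(X) + b²Var(Y)
Var(N) = 6.25
Var(W) = 0.25
Var(Y) = 1²*6.25 + 1²*0.25
= 1*6.25 + 1*0.25 = 6.5

6.5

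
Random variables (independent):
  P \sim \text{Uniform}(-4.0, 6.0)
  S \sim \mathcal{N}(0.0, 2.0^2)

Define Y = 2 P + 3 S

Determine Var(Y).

For independent RVs: Var(aX + bY) = a²Var(X) + b²Var(Y)
Var(P) = 8.3333333
Var(S) = 4
Var(Y) = 2²*8.3333333 + 3²*4
= 4*8.3333333 + 9*4 = 69.333333

69.333333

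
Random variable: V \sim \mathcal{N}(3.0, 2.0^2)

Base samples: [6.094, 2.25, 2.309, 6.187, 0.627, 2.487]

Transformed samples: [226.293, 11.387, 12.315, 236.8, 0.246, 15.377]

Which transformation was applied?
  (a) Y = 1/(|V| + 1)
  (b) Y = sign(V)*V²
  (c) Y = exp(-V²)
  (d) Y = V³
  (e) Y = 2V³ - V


Checking option (d) Y = V³:
  V = 6.094 -> Y = 226.293 ✓
  V = 2.25 -> Y = 11.387 ✓
  V = 2.309 -> Y = 12.315 ✓
All samples match this transformation.

(d) V³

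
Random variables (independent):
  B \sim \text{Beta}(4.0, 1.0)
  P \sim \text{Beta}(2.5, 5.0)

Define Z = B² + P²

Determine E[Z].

E[Z] = E[B²] + E[P²]
E[B²] = Var(B) + E[B]² = 0.026666667 + 0.64 = 0.66666667
E[P²] = Var(P) + E[P]² = 0.026143791 + 0.11111111 = 0.1372549
E[Z] = 0.66666667 + 0.1372549 = 0.80392157

0.80392157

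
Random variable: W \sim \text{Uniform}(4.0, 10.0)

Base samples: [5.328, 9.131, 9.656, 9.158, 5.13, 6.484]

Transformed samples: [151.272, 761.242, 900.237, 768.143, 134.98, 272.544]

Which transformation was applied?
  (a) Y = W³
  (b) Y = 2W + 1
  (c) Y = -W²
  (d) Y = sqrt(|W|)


Checking option (a) Y = W³:
  W = 5.328 -> Y = 151.272 ✓
  W = 9.131 -> Y = 761.242 ✓
  W = 9.656 -> Y = 900.237 ✓
All samples match this transformation.

(a) W³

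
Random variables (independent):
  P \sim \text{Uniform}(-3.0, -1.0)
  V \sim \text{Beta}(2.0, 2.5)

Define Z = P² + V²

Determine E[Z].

E[Z] = E[P²] + E[V²]
E[P²] = Var(P) + E[P]² = 0.33333333 + 4 = 4.3333333
E[V²] = Var(V) + E[V]² = 0.044893378 + 0.19753086 = 0.24242424
E[Z] = 4.3333333 + 0.24242424 = 4.5757576

4.5757576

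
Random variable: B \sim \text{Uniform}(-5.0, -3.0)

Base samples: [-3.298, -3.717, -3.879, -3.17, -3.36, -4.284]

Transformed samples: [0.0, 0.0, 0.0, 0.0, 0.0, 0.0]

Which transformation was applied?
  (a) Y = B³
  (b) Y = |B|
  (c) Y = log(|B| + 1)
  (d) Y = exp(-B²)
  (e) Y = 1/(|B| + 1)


Checking option (d) Y = exp(-B²):
  B = -3.298 -> Y = 0.0 ✓
  B = -3.717 -> Y = 0.0 ✓
  B = -3.879 -> Y = 0.0 ✓
All samples match this transformation.

(d) exp(-B²)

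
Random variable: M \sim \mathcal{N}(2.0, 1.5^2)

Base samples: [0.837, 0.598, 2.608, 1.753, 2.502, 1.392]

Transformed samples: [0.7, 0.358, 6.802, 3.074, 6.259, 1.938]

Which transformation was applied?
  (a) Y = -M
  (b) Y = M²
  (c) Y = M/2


Checking option (b) Y = M²:
  M = 0.837 -> Y = 0.7 ✓
  M = 0.598 -> Y = 0.358 ✓
  M = 2.608 -> Y = 6.802 ✓
All samples match this transformation.

(b) M²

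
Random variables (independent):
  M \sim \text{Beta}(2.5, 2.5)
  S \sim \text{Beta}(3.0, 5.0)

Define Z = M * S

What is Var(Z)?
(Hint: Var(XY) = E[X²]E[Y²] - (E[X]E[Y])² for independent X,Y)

Var(XY) = E[X²]E[Y²] - (E[X]E[Y])²
E[M] = 0.5, Var(M) = 0.041666667
E[S] = 0.375, Var(S) = 0.026041667
E[M²] = 0.041666667 + 0.5² = 0.29166667
E[S²] = 0.026041667 + 0.375² = 0.16666667
Var(Z) = 0.29166667*0.16666667 - (0.5*0.375)²
= 0.048611111 - 0.03515625 = 0.013454861

0.013454861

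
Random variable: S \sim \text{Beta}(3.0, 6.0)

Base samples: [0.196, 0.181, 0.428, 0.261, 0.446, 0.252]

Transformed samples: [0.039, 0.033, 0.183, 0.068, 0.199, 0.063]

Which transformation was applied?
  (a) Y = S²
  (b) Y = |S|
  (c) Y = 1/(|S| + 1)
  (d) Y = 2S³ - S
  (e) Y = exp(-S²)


Checking option (a) Y = S²:
  S = 0.196 -> Y = 0.039 ✓
  S = 0.181 -> Y = 0.033 ✓
  S = 0.428 -> Y = 0.183 ✓
All samples match this transformation.

(a) S²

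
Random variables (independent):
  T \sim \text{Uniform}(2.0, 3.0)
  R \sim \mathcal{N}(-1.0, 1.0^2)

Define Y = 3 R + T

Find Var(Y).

For independent RVs: Var(aX + bY) = a²Var(X) + b²Var(Y)
Var(T) = 0.083333333
Var(R) = 1
Var(Y) = 1²*0.083333333 + 3²*1
= 1*0.083333333 + 9*1 = 9.0833333

9.0833333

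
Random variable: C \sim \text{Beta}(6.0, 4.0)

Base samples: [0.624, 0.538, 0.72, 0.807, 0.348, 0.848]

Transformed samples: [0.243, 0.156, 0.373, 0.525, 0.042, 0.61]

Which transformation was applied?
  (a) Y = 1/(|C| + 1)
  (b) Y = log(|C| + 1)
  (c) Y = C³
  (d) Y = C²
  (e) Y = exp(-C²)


Checking option (c) Y = C³:
  C = 0.624 -> Y = 0.243 ✓
  C = 0.538 -> Y = 0.156 ✓
  C = 0.72 -> Y = 0.373 ✓
All samples match this transformation.

(c) C³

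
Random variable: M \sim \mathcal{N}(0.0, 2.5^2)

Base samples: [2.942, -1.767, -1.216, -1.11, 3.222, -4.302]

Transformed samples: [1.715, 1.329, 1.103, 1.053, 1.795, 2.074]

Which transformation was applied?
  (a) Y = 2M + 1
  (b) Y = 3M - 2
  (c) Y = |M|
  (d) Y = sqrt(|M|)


Checking option (d) Y = sqrt(|M|):
  M = 2.942 -> Y = 1.715 ✓
  M = -1.767 -> Y = 1.329 ✓
  M = -1.216 -> Y = 1.103 ✓
All samples match this transformation.

(d) sqrt(|M|)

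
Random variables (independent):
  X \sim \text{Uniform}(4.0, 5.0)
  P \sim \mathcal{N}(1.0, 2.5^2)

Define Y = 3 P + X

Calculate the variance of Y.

For independent RVs: Var(aX + bY) = a²Var(X) + b²Var(Y)
Var(X) = 0.083333333
Var(P) = 6.25
Var(Y) = 1²*0.083333333 + 3²*6.25
= 1*0.083333333 + 9*6.25 = 56.333333

56.333333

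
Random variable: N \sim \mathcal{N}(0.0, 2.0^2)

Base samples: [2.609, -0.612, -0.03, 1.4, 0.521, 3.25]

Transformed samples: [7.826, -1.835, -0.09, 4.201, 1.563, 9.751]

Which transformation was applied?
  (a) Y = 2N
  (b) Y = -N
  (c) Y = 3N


Checking option (c) Y = 3N:
  N = 2.609 -> Y = 7.826 ✓
  N = -0.612 -> Y = -1.835 ✓
  N = -0.03 -> Y = -0.09 ✓
All samples match this transformation.

(c) 3N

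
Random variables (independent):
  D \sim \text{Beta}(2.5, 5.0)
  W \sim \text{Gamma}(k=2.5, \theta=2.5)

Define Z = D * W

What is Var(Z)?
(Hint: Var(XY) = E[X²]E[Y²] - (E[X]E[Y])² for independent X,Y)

Var(XY) = E[X²]E[Y²] - (E[X]E[Y])²
E[D] = 0.33333333, Var(D) = 0.026143791
E[W] = 6.25, Var(W) = 15.625
E[D²] = 0.026143791 + 0.33333333² = 0.1372549
E[W²] = 15.625 + 6.25² = 54.6875
Var(Z) = 0.1372549*54.6875 - (0.33333333*6.25)²
= 7.5061275 - 4.3402778 = 3.1658497

3.1658497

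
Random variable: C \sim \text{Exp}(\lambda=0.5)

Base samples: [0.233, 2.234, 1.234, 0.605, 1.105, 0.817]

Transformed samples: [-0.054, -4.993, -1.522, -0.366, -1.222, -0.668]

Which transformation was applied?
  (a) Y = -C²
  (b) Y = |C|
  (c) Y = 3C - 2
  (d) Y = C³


Checking option (a) Y = -C²:
  C = 0.233 -> Y = -0.054 ✓
  C = 2.234 -> Y = -4.993 ✓
  C = 1.234 -> Y = -1.522 ✓
All samples match this transformation.

(a) -C²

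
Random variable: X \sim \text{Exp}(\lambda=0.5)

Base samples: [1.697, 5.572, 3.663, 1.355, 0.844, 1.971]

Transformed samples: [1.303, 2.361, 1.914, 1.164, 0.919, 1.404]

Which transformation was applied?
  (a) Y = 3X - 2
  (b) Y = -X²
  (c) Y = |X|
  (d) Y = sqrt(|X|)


Checking option (d) Y = sqrt(|X|):
  X = 1.697 -> Y = 1.303 ✓
  X = 5.572 -> Y = 2.361 ✓
  X = 3.663 -> Y = 1.914 ✓
All samples match this transformation.

(d) sqrt(|X|)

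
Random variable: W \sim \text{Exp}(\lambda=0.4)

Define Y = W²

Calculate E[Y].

E[W²] = Var(W) + (E[W])² = 6.25 + 6.25 = 12.5

12.5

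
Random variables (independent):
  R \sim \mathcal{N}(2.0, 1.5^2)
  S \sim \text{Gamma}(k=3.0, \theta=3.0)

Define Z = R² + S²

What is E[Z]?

E[Z] = E[R²] + E[S²]
E[R²] = Var(R) + E[R]² = 2.25 + 4 = 6.25
E[S²] = Var(S) + E[S]² = 27 + 81 = 108
E[Z] = 6.25 + 108 = 114.25

114.25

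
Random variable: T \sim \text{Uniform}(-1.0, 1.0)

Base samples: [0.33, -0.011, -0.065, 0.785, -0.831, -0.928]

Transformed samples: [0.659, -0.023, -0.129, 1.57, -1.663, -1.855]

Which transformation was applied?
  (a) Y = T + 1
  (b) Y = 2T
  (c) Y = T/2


Checking option (b) Y = 2T:
  T = 0.33 -> Y = 0.659 ✓
  T = -0.011 -> Y = -0.023 ✓
  T = -0.065 -> Y = -0.129 ✓
All samples match this transformation.

(b) 2T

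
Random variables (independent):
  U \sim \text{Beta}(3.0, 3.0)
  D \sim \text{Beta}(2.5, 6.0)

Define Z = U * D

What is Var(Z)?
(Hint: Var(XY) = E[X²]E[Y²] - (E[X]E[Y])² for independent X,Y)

Var(XY) = E[X²]E[Y²] - (E[X]E[Y])²
E[U] = 0.5, Var(U) = 0.035714286
E[D] = 0.29411765, Var(D) = 0.021853943
E[U²] = 0.035714286 + 0.5² = 0.28571429
E[D²] = 0.021853943 + 0.29411765² = 0.10835913
Var(Z) = 0.28571429*0.10835913 - (0.5*0.29411765)²
= 0.030959752 - 0.021626298 = 0.0093334547

0.0093334547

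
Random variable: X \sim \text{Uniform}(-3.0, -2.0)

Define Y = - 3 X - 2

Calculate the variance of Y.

For Y = aX + b: Var(Y) = a² * Var(X)
Var(X) = (-2 + 3)^2/12 = 0.083333333
Var(Y) = (-3)² * 0.083333333 = 9 * 0.083333333 = 0.75

0.75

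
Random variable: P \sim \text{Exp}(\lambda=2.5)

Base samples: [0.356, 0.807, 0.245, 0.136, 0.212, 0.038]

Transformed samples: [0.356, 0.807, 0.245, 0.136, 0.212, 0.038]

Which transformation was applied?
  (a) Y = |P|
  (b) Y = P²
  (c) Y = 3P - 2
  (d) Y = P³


Checking option (a) Y = |P|:
  P = 0.356 -> Y = 0.356 ✓
  P = 0.807 -> Y = 0.807 ✓
  P = 0.245 -> Y = 0.245 ✓
All samples match this transformation.

(a) |P|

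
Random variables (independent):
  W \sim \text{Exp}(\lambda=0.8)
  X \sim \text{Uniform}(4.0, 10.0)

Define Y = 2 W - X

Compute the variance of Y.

For independent RVs: Var(aX + bY) = a²Var(X) + b²Var(Y)
Var(W) = 1.5625
Var(X) = 3
Var(Y) = 2²*1.5625 + (-1)²*3
= 4*1.5625 + 1*3 = 9.25

9.25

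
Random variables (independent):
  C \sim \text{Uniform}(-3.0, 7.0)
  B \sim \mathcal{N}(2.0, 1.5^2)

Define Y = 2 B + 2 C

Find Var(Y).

For independent RVs: Var(aX + bY) = a²Var(X) + b²Var(Y)
Var(C) = 8.3333333
Var(B) = 2.25
Var(Y) = 2²*8.3333333 + 2²*2.25
= 4*8.3333333 + 4*2.25 = 42.333333

42.333333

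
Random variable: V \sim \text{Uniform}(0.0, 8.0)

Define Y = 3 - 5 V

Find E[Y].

For Y = -5V + 3:
E[Y] = -5 * E[V] + 3
E[V] = (0 + 8)/2 = 4
E[Y] = -5 * 4 + 3 = -17

-17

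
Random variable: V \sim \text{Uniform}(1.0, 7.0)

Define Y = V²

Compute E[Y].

E[V²] = Var(V) + (E[V])² = 3 + 16 = 19

19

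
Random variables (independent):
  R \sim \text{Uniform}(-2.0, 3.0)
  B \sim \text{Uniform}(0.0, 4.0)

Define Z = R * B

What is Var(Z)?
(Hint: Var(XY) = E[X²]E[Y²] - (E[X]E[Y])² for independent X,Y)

Var(XY) = E[X²]E[Y²] - (E[X]E[Y])²
E[R] = 0.5, Var(R) = 2.0833333
E[B] = 2, Var(B) = 1.3333333
E[R²] = 2.0833333 + 0.5² = 2.3333333
E[B²] = 1.3333333 + 2² = 5.3333333
Var(Z) = 2.3333333*5.3333333 - (0.5*2)²
= 12.444444 - 1 = 11.444444

11.444444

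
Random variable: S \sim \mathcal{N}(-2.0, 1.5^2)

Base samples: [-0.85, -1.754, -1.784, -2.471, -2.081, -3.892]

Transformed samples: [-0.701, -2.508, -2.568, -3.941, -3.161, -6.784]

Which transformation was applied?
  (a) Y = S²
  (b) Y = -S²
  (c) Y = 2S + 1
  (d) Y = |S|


Checking option (c) Y = 2S + 1:
  S = -0.85 -> Y = -0.701 ✓
  S = -1.754 -> Y = -2.508 ✓
  S = -1.784 -> Y = -2.568 ✓
All samples match this transformation.

(c) 2S + 1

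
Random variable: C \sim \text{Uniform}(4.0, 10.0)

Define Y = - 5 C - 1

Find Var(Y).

For Y = aC + b: Var(Y) = a² * Var(C)
Var(C) = (10 - 4)^2/12 = 3
Var(Y) = (-5)² * 3 = 25 * 3 = 75

75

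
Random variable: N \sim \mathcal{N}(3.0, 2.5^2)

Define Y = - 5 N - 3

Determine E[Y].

For Y = -5N - 3:
E[Y] = -5 * E[N] - 3
E[N] = 3.0 = 3
E[Y] = -5 * 3 - 3 = -18

-18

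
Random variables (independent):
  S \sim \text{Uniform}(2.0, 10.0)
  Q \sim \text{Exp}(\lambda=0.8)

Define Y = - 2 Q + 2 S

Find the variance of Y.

For independent RVs: Var(aX + bY) = a²Var(X) + b²Var(Y)
Var(S) = 5.3333333
Var(Q) = 1.5625
Var(Y) = 2²*5.3333333 + (-2)²*1.5625
= 4*5.3333333 + 4*1.5625 = 27.583333

27.583333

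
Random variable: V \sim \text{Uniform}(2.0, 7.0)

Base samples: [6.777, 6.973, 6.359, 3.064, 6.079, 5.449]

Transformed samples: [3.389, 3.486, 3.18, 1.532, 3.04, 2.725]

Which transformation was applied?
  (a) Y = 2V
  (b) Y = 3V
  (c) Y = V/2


Checking option (c) Y = V/2:
  V = 6.777 -> Y = 3.389 ✓
  V = 6.973 -> Y = 3.486 ✓
  V = 6.359 -> Y = 3.18 ✓
All samples match this transformation.

(c) V/2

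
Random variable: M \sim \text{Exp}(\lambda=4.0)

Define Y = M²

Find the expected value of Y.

Using E[X²] = Var(X) + (E[X])²:
E[M] = 0.25
Var(M) = 1/4.0^2 = 0.0625
E[M²] = 0.0625 + 0.25² = 0.0625 + 0.0625 = 0.125

0.125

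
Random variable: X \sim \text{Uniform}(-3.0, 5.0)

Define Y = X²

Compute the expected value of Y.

Using E[X²] = Var(X) + (E[X])²:
E[X] = 1
Var(X) = (5 + 3)^2/12 = 5.3333333
E[X²] = 5.3333333 + 1² = 5.3333333 + 1 = 6.3333333

6.3333333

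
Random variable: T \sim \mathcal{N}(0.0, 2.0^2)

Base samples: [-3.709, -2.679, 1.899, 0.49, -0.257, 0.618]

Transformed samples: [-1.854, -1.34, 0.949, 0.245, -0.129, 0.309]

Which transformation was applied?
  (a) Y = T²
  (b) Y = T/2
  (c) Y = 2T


Checking option (b) Y = T/2:
  T = -3.709 -> Y = -1.854 ✓
  T = -2.679 -> Y = -1.34 ✓
  T = 1.899 -> Y = 0.949 ✓
All samples match this transformation.

(b) T/2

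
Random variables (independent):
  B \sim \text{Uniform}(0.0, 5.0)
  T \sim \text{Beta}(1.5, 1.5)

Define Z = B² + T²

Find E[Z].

E[Z] = E[B²] + E[T²]
E[B²] = Var(B) + E[B]² = 2.0833333 + 6.25 = 8.3333333
E[T²] = Var(T) + E[T]² = 0.0625 + 0.25 = 0.3125
E[Z] = 8.3333333 + 0.3125 = 8.6458333

8.6458333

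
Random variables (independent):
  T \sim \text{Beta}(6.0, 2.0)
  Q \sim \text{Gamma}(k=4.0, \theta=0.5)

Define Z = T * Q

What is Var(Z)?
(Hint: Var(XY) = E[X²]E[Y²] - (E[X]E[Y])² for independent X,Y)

Var(XY) = E[X²]E[Y²] - (E[X]E[Y])²
E[T] = 0.75, Var(T) = 0.020833333
E[Q] = 2, Var(Q) = 1
E[T²] = 0.020833333 + 0.75² = 0.58333333
E[Q²] = 1 + 2² = 5
Var(Z) = 0.58333333*5 - (0.75*2)²
= 2.9166667 - 2.25 = 0.66666667

0.66666667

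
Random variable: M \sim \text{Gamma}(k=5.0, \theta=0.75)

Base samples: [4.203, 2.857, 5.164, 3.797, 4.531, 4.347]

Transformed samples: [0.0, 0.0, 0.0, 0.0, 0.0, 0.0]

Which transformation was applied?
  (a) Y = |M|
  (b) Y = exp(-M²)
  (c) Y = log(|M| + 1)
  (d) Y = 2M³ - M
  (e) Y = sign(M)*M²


Checking option (b) Y = exp(-M²):
  M = 4.203 -> Y = 0.0 ✓
  M = 2.857 -> Y = 0.0 ✓
  M = 5.164 -> Y = 0.0 ✓
All samples match this transformation.

(b) exp(-M²)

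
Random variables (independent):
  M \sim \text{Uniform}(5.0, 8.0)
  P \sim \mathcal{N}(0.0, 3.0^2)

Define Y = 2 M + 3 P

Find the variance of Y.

For independent RVs: Var(aX + bY) = a²Var(X) + b²Var(Y)
Var(M) = 0.75
Var(P) = 9
Var(Y) = 2²*0.75 + 3²*9
= 4*0.75 + 9*9 = 84

84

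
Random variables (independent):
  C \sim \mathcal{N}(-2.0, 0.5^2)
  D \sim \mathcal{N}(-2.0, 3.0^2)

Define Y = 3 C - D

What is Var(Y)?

For independent RVs: Var(aX + bY) = a²Var(X) + b²Var(Y)
Var(C) = 0.25
Var(D) = 9
Var(Y) = 3²*0.25 + (-1)²*9
= 9*0.25 + 1*9 = 11.25

11.25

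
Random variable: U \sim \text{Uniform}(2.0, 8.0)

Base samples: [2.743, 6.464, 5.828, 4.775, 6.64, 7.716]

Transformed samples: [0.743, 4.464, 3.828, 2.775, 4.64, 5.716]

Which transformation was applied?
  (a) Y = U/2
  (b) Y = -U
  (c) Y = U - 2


Checking option (c) Y = U - 2:
  U = 2.743 -> Y = 0.743 ✓
  U = 6.464 -> Y = 4.464 ✓
  U = 5.828 -> Y = 3.828 ✓
All samples match this transformation.

(c) U - 2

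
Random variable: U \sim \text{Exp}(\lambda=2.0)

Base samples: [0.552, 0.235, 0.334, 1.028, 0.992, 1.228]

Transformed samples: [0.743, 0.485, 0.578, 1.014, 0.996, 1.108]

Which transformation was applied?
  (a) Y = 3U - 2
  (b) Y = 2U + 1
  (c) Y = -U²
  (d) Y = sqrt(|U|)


Checking option (d) Y = sqrt(|U|):
  U = 0.552 -> Y = 0.743 ✓
  U = 0.235 -> Y = 0.485 ✓
  U = 0.334 -> Y = 0.578 ✓
All samples match this transformation.

(d) sqrt(|U|)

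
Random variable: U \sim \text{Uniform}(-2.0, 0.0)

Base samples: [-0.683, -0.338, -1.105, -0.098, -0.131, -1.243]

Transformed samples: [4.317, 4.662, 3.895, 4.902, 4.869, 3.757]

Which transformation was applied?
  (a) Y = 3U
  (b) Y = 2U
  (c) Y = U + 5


Checking option (c) Y = U + 5:
  U = -0.683 -> Y = 4.317 ✓
  U = -0.338 -> Y = 4.662 ✓
  U = -1.105 -> Y = 3.895 ✓
All samples match this transformation.

(c) U + 5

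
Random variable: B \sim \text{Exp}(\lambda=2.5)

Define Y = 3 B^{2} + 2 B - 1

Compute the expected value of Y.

E[Y] = 3*E[B²] + 2*E[B] - 1
E[B] = 0.4
E[B²] = Var(B) + (E[B])² = 0.16 + 0.16 = 0.32
E[Y] = 3*0.32 + 2*0.4 - 1 = 0.76

0.76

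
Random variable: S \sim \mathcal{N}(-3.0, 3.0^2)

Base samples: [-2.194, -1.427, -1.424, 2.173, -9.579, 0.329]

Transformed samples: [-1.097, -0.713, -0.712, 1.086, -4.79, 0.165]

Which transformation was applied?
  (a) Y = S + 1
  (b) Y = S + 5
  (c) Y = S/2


Checking option (c) Y = S/2:
  S = -2.194 -> Y = -1.097 ✓
  S = -1.427 -> Y = -0.713 ✓
  S = -1.424 -> Y = -0.712 ✓
All samples match this transformation.

(c) S/2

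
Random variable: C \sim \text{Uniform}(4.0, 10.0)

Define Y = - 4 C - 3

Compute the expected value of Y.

For Y = -4C - 3:
E[Y] = -4 * E[C] - 3
E[C] = (4 + 10)/2 = 7
E[Y] = -4 * 7 - 3 = -31

-31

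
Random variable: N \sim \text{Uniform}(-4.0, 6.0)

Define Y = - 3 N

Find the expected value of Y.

For Y = -3N:
E[Y] = -3 * E[N]
E[N] = (-4 + 6)/2 = 1
E[Y] = -3 * 1 = -3

-3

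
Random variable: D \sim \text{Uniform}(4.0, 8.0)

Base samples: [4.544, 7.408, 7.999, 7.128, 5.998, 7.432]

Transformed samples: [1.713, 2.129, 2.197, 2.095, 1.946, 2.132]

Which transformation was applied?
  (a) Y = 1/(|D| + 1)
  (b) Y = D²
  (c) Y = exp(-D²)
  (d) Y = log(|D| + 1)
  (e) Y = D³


Checking option (d) Y = log(|D| + 1):
  D = 4.544 -> Y = 1.713 ✓
  D = 7.408 -> Y = 2.129 ✓
  D = 7.999 -> Y = 2.197 ✓
All samples match this transformation.

(d) log(|D| + 1)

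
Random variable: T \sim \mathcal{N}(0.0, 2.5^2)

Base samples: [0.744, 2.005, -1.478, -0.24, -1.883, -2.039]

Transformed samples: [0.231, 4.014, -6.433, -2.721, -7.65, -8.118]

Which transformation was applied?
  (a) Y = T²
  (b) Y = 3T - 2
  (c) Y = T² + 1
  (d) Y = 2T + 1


Checking option (b) Y = 3T - 2:
  T = 0.744 -> Y = 0.231 ✓
  T = 2.005 -> Y = 4.014 ✓
  T = -1.478 -> Y = -6.433 ✓
All samples match this transformation.

(b) 3T - 2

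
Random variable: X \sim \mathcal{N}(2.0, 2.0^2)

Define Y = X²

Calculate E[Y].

Using E[X²] = Var(X) + (E[X])²:
E[X] = 2
Var(X) = 2.0^2 = 4
E[X²] = 4 + 2² = 4 + 4 = 8

8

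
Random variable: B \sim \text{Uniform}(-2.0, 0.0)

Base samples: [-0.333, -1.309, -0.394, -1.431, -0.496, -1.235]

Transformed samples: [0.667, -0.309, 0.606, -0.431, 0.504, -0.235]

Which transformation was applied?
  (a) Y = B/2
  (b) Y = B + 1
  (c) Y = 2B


Checking option (b) Y = B + 1:
  B = -0.333 -> Y = 0.667 ✓
  B = -1.309 -> Y = -0.309 ✓
  B = -0.394 -> Y = 0.606 ✓
All samples match this transformation.

(b) B + 1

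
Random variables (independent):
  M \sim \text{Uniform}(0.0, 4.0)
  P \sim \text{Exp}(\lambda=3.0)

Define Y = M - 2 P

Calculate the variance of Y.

For independent RVs: Var(aX + bY) = a²Var(X) + b²Var(Y)
Var(M) = 1.3333333
Var(P) = 0.11111111
Var(Y) = 1²*1.3333333 + (-2)²*0.11111111
= 1*1.3333333 + 4*0.11111111 = 1.7777778

1.7777778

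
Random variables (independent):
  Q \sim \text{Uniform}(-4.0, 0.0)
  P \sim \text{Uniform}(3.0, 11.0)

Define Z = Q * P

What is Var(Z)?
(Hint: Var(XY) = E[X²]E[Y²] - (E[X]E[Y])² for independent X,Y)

Var(XY) = E[X²]E[Y²] - (E[X]E[Y])²
E[Q] = -2, Var(Q) = 1.3333333
E[P] = 7, Var(P) = 5.3333333
E[Q²] = 1.3333333 + (-2)² = 5.3333333
E[P²] = 5.3333333 + 7² = 54.333333
Var(Z) = 5.3333333*54.333333 - (-2*7)²
= 289.77778 - 196 = 93.777778

93.777778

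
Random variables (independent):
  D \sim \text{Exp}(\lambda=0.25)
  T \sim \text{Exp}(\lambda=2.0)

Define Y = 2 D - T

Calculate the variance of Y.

For independent RVs: Var(aX + bY) = a²Var(X) + b²Var(Y)
Var(D) = 16
Var(T) = 0.25
Var(Y) = 2²*16 + (-1)²*0.25
= 4*16 + 1*0.25 = 64.25

64.25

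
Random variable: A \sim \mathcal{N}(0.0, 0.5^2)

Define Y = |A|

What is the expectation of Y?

For X ~ N(0, 0.5²), E[|X|] = sigma * sqrt(2/pi)
= 0.5 * sqrt(2/pi) = 0.39894228

0.39894228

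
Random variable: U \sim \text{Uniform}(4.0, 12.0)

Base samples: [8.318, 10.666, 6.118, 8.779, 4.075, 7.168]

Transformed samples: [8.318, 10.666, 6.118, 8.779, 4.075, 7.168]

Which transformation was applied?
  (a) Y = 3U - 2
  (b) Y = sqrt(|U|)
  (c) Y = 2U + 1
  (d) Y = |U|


Checking option (d) Y = |U|:
  U = 8.318 -> Y = 8.318 ✓
  U = 10.666 -> Y = 10.666 ✓
  U = 6.118 -> Y = 6.118 ✓
All samples match this transformation.

(d) |U|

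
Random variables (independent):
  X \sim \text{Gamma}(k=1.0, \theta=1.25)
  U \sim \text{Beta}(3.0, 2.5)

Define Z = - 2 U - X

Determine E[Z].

E[Z] = -1*E[X] - 2*E[U]
E[X] = 1.25
E[U] = 0.54545455
E[Z] = -1*1.25 - 2*0.54545455 = -2.3409091

-2.3409091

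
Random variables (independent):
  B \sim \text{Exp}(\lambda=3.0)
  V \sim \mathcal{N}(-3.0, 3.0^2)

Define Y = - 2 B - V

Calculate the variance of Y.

For independent RVs: Var(aX + bY) = a²Var(X) + b²Var(Y)
Var(B) = 0.11111111
Var(V) = 9
Var(Y) = (-2)²*0.11111111 + (-1)²*9
= 4*0.11111111 + 1*9 = 9.4444444

9.4444444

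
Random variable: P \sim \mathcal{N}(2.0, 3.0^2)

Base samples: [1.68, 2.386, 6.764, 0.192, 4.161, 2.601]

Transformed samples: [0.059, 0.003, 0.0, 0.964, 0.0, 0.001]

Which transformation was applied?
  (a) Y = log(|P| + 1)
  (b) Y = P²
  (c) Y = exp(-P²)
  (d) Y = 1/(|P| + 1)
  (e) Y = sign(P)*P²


Checking option (c) Y = exp(-P²):
  P = 1.68 -> Y = 0.059 ✓
  P = 2.386 -> Y = 0.003 ✓
  P = 6.764 -> Y = 0.0 ✓
All samples match this transformation.

(c) exp(-P²)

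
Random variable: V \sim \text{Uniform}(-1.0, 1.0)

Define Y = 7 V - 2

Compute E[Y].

For Y = 7V - 2:
E[Y] = 7 * E[V] - 2
E[V] = (-1 + 1)/2 = 0
E[Y] = 7 * 0 - 2 = -2

-2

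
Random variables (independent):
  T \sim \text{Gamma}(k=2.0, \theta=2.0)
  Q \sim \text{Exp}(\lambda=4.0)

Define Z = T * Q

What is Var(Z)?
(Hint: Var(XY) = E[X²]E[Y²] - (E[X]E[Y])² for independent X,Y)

Var(XY) = E[X²]E[Y²] - (E[X]E[Y])²
E[T] = 4, Var(T) = 8
E[Q] = 0.25, Var(Q) = 0.0625
E[T²] = 8 + 4² = 24
E[Q²] = 0.0625 + 0.25² = 0.125
Var(Z) = 24*0.125 - (4*0.25)²
= 3 - 1 = 2

2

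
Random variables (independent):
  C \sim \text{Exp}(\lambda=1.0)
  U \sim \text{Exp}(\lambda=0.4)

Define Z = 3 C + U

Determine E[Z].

E[Z] = 3*E[C] + 1*E[U]
E[C] = 1
E[U] = 2.5
E[Z] = 3*1 + 1*2.5 = 5.5

5.5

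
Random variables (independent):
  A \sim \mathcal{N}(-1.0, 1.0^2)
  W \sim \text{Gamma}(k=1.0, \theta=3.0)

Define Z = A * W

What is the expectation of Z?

For independent RVs: E[XY] = E[X]*E[Y]
E[A] = -1
E[W] = 3
E[Z] = -1 * 3 = -3

-3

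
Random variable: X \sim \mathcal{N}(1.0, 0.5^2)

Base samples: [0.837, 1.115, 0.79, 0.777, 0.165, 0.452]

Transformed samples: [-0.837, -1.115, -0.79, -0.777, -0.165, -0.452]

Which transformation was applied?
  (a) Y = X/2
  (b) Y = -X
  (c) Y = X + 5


Checking option (b) Y = -X:
  X = 0.837 -> Y = -0.837 ✓
  X = 1.115 -> Y = -1.115 ✓
  X = 0.79 -> Y = -0.79 ✓
All samples match this transformation.

(b) -X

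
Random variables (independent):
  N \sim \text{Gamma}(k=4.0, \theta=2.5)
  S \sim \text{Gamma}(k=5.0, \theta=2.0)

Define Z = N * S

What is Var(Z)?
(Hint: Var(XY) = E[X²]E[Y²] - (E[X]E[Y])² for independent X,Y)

Var(XY) = E[X²]E[Y²] - (E[X]E[Y])²
E[N] = 10, Var(N) = 25
E[S] = 10, Var(S) = 20
E[N²] = 25 + 10² = 125
E[S²] = 20 + 10² = 120
Var(Z) = 125*120 - (10*10)²
= 15000 - 10000 = 5000

5000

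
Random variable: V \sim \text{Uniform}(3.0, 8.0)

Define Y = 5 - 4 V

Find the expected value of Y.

For Y = -4V + 5:
E[Y] = -4 * E[V] + 5
E[V] = (3 + 8)/2 = 5.5
E[Y] = -4 * 5.5 + 5 = -17

-17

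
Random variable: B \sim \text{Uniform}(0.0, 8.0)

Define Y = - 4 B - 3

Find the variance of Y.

For Y = aB + b: Var(Y) = a² * Var(B)
Var(B) = (8 - 0)^2/12 = 5.3333333
Var(Y) = (-4)² * 5.3333333 = 16 * 5.3333333 = 85.333333

85.333333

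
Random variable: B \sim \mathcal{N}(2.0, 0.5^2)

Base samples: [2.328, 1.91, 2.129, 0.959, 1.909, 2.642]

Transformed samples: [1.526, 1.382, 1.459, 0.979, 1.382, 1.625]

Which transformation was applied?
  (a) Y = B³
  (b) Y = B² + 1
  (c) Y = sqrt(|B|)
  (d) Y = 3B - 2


Checking option (c) Y = sqrt(|B|):
  B = 2.328 -> Y = 1.526 ✓
  B = 1.91 -> Y = 1.382 ✓
  B = 2.129 -> Y = 1.459 ✓
All samples match this transformation.

(c) sqrt(|B|)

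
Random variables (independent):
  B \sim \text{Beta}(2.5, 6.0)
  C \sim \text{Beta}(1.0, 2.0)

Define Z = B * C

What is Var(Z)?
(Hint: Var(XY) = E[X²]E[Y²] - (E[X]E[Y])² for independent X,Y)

Var(XY) = E[X²]E[Y²] - (E[X]E[Y])²
E[B] = 0.29411765, Var(B) = 0.021853943
E[C] = 0.33333333, Var(C) = 0.055555556
E[B²] = 0.021853943 + 0.29411765² = 0.10835913
E[C²] = 0.055555556 + 0.33333333² = 0.16666667
Var(Z) = 0.10835913*0.16666667 - (0.29411765*0.33333333)²
= 0.018059856 - 0.0096116878 = 0.0084481677

0.0084481677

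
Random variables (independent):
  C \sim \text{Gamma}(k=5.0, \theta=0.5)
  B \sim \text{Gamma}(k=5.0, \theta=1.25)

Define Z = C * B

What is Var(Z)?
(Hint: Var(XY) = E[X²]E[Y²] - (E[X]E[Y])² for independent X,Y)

Var(XY) = E[X²]E[Y²] - (E[X]E[Y])²
E[C] = 2.5, Var(C) = 1.25
E[B] = 6.25, Var(B) = 7.8125
E[C²] = 1.25 + 2.5² = 7.5
E[B²] = 7.8125 + 6.25² = 46.875
Var(Z) = 7.5*46.875 - (2.5*6.25)²
= 351.5625 - 244.14062 = 107.42188

107.42188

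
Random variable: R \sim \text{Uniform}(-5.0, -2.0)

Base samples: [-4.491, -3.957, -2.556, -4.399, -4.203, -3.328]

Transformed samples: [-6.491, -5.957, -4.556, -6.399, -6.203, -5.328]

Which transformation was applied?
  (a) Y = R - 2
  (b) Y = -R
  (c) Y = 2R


Checking option (a) Y = R - 2:
  R = -4.491 -> Y = -6.491 ✓
  R = -3.957 -> Y = -5.957 ✓
  R = -2.556 -> Y = -4.556 ✓
All samples match this transformation.

(a) R - 2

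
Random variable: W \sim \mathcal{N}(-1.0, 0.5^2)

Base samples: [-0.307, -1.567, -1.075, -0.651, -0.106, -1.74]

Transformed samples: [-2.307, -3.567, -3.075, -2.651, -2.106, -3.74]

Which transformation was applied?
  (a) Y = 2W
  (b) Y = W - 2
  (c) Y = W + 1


Checking option (b) Y = W - 2:
  W = -0.307 -> Y = -2.307 ✓
  W = -1.567 -> Y = -3.567 ✓
  W = -1.075 -> Y = -3.075 ✓
All samples match this transformation.

(b) W - 2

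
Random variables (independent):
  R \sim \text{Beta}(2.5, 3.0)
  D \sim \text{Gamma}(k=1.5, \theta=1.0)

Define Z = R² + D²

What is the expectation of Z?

E[Z] = E[R²] + E[D²]
E[R²] = Var(R) + E[R]² = 0.038143675 + 0.20661157 = 0.24475524
E[D²] = Var(D) + E[D]² = 1.5 + 2.25 = 3.75
E[Z] = 0.24475524 + 3.75 = 3.9947552

3.9947552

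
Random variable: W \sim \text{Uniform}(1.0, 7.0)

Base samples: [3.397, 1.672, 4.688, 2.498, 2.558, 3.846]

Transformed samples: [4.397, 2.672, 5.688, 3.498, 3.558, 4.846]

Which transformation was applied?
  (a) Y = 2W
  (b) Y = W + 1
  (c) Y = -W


Checking option (b) Y = W + 1:
  W = 3.397 -> Y = 4.397 ✓
  W = 1.672 -> Y = 2.672 ✓
  W = 4.688 -> Y = 5.688 ✓
All samples match this transformation.

(b) W + 1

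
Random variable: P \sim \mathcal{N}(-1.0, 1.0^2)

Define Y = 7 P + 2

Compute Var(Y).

For Y = aP + b: Var(Y) = a² * Var(P)
Var(P) = 1.0^2 = 1
Var(Y) = 7² * 1 = 49 * 1 = 49

49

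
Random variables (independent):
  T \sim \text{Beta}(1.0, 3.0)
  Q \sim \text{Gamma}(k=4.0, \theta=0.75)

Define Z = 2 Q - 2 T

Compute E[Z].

E[Z] = -2*E[T] + 2*E[Q]
E[T] = 0.25
E[Q] = 3
E[Z] = -2*0.25 + 2*3 = 5.5

5.5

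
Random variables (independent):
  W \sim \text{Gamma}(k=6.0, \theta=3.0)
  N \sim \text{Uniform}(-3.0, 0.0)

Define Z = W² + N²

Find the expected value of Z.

E[Z] = E[W²] + E[N²]
E[W²] = Var(W) + E[W]² = 54 + 324 = 378
E[N²] = Var(N) + E[N]² = 0.75 + 2.25 = 3
E[Z] = 378 + 3 = 381

381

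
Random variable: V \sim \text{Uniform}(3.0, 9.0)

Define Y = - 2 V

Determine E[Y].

For Y = -2V:
E[Y] = -2 * E[V]
E[V] = (3 + 9)/2 = 6
E[Y] = -2 * 6 = -12

-12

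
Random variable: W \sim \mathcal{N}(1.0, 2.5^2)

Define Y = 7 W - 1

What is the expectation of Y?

For Y = 7W - 1:
E[Y] = 7 * E[W] - 1
E[W] = 1.0 = 1
E[Y] = 7 * 1 - 1 = 6

6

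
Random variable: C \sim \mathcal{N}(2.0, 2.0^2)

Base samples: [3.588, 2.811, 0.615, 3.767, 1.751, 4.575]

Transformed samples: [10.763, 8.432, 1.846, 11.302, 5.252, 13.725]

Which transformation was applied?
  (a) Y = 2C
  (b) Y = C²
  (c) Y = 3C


Checking option (c) Y = 3C:
  C = 3.588 -> Y = 10.763 ✓
  C = 2.811 -> Y = 8.432 ✓
  C = 0.615 -> Y = 1.846 ✓
All samples match this transformation.

(c) 3C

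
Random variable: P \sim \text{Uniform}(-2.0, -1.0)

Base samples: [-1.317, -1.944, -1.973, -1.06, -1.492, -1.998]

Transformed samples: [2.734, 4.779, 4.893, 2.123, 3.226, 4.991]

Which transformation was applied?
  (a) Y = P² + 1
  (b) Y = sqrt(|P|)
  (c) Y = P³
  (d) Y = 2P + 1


Checking option (a) Y = P² + 1:
  P = -1.317 -> Y = 2.734 ✓
  P = -1.944 -> Y = 4.779 ✓
  P = -1.973 -> Y = 4.893 ✓
All samples match this transformation.

(a) P² + 1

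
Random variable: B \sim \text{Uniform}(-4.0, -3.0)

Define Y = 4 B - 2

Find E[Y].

For Y = 4B - 2:
E[Y] = 4 * E[B] - 2
E[B] = (-4 - 3)/2 = -3.5
E[Y] = 4 * (-3.5) - 2 = -16

-16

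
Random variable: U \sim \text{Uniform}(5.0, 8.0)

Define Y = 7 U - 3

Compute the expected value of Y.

For Y = 7U - 3:
E[Y] = 7 * E[U] - 3
E[U] = (5 + 8)/2 = 6.5
E[Y] = 7 * 6.5 - 3 = 42.5

42.5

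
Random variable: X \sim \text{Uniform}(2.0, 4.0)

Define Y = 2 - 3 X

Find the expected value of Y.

For Y = -3X + 2:
E[Y] = -3 * E[X] + 2
E[X] = (2 + 4)/2 = 3
E[Y] = -3 * 3 + 2 = -7

-7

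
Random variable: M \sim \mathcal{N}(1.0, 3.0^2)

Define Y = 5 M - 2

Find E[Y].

For Y = 5M - 2:
E[Y] = 5 * E[M] - 2
E[M] = 1.0 = 1
E[Y] = 5 * 1 - 2 = 3

3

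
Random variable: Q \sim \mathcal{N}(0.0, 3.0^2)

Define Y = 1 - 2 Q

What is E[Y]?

For Y = -2Q + 1:
E[Y] = -2 * E[Q] + 1
E[Q] = 0.0 = 0
E[Y] = -2 * 0 + 1 = 1

1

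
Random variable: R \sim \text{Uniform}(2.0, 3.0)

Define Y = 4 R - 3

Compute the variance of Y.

For Y = aR + b: Var(Y) = a² * Var(R)
Var(R) = (3 - 2)^2/12 = 0.083333333
Var(Y) = 4² * 0.083333333 = 16 * 0.083333333 = 1.3333333

1.3333333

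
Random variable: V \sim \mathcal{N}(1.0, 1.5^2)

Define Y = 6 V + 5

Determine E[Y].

For Y = 6V + 5:
E[Y] = 6 * E[V] + 5
E[V] = 1.0 = 1
E[Y] = 6 * 1 + 5 = 11

11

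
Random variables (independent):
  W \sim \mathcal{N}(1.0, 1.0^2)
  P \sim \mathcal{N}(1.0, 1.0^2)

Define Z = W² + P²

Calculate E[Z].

E[Z] = E[W²] + E[P²]
E[W²] = Var(W) + E[W]² = 1 + 1 = 2
E[P²] = Var(P) + E[P]² = 1 + 1 = 2
E[Z] = 2 + 2 = 4

4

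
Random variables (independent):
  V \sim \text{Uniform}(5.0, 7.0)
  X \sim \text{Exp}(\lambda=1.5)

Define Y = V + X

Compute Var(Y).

For independent RVs: Var(aX + bY) = a²Var(X) + b²Var(Y)
Var(V) = 0.33333333
Var(X) = 0.44444444
Var(Y) = 1²*0.33333333 + 1²*0.44444444
= 1*0.33333333 + 1*0.44444444 = 0.77777778

0.77777778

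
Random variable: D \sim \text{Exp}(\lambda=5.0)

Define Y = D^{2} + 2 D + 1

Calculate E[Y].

E[Y] = 1*E[D²] + 2*E[D] + 1
E[D] = 0.2
E[D²] = Var(D) + (E[D])² = 0.04 + 0.04 = 0.08
E[Y] = 1*0.08 + 2*0.2 + 1 = 1.48

1.48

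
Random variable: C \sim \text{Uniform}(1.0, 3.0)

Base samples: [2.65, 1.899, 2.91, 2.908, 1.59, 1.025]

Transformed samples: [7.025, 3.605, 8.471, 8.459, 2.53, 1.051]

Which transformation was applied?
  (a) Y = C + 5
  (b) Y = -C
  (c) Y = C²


Checking option (c) Y = C²:
  C = 2.65 -> Y = 7.025 ✓
  C = 1.899 -> Y = 3.605 ✓
  C = 2.91 -> Y = 8.471 ✓
All samples match this transformation.

(c) C²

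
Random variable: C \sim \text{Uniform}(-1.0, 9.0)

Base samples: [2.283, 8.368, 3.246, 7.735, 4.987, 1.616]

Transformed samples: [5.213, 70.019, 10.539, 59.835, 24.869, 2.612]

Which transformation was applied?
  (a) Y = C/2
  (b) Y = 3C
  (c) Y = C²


Checking option (c) Y = C²:
  C = 2.283 -> Y = 5.213 ✓
  C = 8.368 -> Y = 70.019 ✓
  C = 3.246 -> Y = 10.539 ✓
All samples match this transformation.

(c) C²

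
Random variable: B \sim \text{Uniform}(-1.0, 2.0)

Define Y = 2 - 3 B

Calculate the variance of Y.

For Y = aB + b: Var(Y) = a² * Var(B)
Var(B) = (2 + 1)^2/12 = 0.75
Var(Y) = (-3)² * 0.75 = 9 * 0.75 = 6.75

6.75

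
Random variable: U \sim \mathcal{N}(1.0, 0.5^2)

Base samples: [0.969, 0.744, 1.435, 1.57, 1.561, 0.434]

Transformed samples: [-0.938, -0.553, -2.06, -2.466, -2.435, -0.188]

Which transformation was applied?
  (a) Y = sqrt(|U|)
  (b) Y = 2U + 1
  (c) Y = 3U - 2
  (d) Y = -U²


Checking option (d) Y = -U²:
  U = 0.969 -> Y = -0.938 ✓
  U = 0.744 -> Y = -0.553 ✓
  U = 1.435 -> Y = -2.06 ✓
All samples match this transformation.

(d) -U²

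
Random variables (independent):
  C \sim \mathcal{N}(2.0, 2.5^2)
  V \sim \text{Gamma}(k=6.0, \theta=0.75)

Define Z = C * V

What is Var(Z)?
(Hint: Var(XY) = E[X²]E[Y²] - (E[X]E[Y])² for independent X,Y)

Var(XY) = E[X²]E[Y²] - (E[X]E[Y])²
E[C] = 2, Var(C) = 6.25
E[V] = 4.5, Var(V) = 3.375
E[C²] = 6.25 + 2² = 10.25
E[V²] = 3.375 + 4.5² = 23.625
Var(Z) = 10.25*23.625 - (2*4.5)²
= 242.15625 - 81 = 161.15625

161.15625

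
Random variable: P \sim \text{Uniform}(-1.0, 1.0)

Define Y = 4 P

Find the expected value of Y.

For Y = 4P:
E[Y] = 4 * E[P]
E[P] = (-1 + 1)/2 = 0
E[Y] = 4 * 0 = 0

0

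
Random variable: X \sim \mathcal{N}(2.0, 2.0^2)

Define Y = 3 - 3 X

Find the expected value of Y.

For Y = -3X + 3:
E[Y] = -3 * E[X] + 3
E[X] = 2.0 = 2
E[Y] = -3 * 2 + 3 = -3

-3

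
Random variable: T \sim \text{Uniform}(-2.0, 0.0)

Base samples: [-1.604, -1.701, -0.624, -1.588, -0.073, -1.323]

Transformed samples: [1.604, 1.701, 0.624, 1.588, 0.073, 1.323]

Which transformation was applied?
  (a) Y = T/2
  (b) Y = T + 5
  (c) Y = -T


Checking option (c) Y = -T:
  T = -1.604 -> Y = 1.604 ✓
  T = -1.701 -> Y = 1.701 ✓
  T = -0.624 -> Y = 0.624 ✓
All samples match this transformation.

(c) -T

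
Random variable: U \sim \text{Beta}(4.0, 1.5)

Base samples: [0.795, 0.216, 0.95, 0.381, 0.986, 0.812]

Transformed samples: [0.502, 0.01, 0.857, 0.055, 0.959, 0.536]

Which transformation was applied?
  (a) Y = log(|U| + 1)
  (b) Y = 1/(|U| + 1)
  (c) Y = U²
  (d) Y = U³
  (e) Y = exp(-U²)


Checking option (d) Y = U³:
  U = 0.795 -> Y = 0.502 ✓
  U = 0.216 -> Y = 0.01 ✓
  U = 0.95 -> Y = 0.857 ✓
All samples match this transformation.

(d) U³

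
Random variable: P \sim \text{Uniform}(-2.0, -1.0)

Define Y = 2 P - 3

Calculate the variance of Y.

For Y = aP + b: Var(Y) = a² * Var(P)
Var(P) = (-1 + 2)^2/12 = 0.083333333
Var(Y) = 2² * 0.083333333 = 4 * 0.083333333 = 0.33333333

0.33333333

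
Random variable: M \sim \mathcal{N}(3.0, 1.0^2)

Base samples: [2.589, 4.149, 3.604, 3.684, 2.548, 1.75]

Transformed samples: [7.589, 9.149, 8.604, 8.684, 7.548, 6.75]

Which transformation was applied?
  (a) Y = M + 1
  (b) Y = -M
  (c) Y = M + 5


Checking option (c) Y = M + 5:
  M = 2.589 -> Y = 7.589 ✓
  M = 4.149 -> Y = 9.149 ✓
  M = 3.604 -> Y = 8.604 ✓
All samples match this transformation.

(c) M + 5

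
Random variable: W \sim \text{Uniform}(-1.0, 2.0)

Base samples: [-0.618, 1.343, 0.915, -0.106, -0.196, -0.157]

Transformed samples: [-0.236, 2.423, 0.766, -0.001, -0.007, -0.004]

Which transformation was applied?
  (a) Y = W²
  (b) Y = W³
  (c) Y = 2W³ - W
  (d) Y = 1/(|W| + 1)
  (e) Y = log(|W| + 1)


Checking option (b) Y = W³:
  W = -0.618 -> Y = -0.236 ✓
  W = 1.343 -> Y = 2.423 ✓
  W = 0.915 -> Y = 0.766 ✓
All samples match this transformation.

(b) W³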